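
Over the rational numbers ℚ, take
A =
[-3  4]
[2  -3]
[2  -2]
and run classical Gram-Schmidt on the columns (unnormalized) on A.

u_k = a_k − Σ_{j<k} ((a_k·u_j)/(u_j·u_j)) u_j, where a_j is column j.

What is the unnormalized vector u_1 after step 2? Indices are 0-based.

Step 1: u_0 = a_0 = (-3, 2, 2).
Step 2: u_1 = a_1 − (-22/17)·u_0 = (2/17, -7/17, 10/17).

u_1 = (2/17, -7/17, 10/17)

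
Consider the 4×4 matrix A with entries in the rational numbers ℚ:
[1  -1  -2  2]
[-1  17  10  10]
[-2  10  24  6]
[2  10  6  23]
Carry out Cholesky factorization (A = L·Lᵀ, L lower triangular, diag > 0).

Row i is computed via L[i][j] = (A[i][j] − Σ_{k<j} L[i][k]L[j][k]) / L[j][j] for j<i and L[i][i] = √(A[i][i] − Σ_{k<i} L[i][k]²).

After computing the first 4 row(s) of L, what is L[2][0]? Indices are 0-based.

Step 1: L[0][0] = √(1) = 1.
  L[1][0] = (-1) / L[0][0] = -1.
Step 2: L[1][1] = √(16) = 4.
  L[2][0] = (-2) / L[0][0] = -2.
  L[2][1] = (8) / L[1][1] = 2.
Step 3: L[2][2] = √(16) = 4.
  L[3][0] = (2) / L[0][0] = 2.
  L[3][1] = (12) / L[1][1] = 3.
  L[3][2] = (4) / L[2][2] = 1.
Step 4: L[3][3] = √(9) = 3.

L[2][0] = -2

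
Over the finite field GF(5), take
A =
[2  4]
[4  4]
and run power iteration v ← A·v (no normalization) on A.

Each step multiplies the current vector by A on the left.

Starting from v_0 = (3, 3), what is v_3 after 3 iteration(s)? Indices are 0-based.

v_0 = (3, 3).
v_1 = A·v_0 = (3, 4).
v_2 = A·v_1 = (2, 3).
v_3 = A·v_2 = (1, 0).

v_3 = (1, 0)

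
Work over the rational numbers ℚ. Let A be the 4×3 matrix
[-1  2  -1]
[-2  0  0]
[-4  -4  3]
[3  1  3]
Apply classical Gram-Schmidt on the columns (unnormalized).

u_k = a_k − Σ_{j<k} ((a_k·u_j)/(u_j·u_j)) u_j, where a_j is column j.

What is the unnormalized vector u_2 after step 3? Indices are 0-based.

Step 1: u_0 = a_0 = (-1, -2, -4, 3).
Step 2: u_1 = a_1 − (17/30)·u_0 = (77/30, 17/15, -26/15, -7/10).
Step 3: u_2 = a_2 − (-1/15)·u_0 − (-296/341)·u_1 = (36/31, 290/341, 419/341, 884/341).

u_2 = (36/31, 290/341, 419/341, 884/341)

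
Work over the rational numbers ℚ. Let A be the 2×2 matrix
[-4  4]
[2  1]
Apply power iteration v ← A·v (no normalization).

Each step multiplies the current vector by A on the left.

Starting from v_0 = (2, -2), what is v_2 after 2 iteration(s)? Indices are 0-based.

v_0 = (2, -2).
v_1 = A·v_0 = (-16, 2).
v_2 = A·v_1 = (72, -30).

v_2 = (72, -30)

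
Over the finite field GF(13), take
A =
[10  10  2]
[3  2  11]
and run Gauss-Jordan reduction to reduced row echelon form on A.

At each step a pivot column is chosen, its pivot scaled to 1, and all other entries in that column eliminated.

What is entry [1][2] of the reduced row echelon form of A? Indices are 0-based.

M[1][2] = 0

step 1: normalize row 0 (÷10) = (1, 1, 8)
  row 1: subtract 3×row0 = (0, 12, 0)
step 2: normalize row 1 (÷12) = (0, 1, 0)
  row 0: subtract 1×row1 = (1, 0, 8)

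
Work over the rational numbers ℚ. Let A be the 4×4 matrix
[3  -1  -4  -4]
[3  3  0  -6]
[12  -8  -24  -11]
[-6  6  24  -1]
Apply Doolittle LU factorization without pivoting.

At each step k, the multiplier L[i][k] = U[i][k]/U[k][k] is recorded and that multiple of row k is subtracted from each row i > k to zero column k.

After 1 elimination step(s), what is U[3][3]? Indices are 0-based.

k=0: U[0][0]=3
  eliminate (1,0): mult=1, new row 1: (0, 4, 4, -2); set L[1][0]=1
  eliminate (2,0): mult=4, new row 2: (0, -4, -8, 5); set L[2][0]=4
  eliminate (3,0): mult=-2, new row 3: (0, 4, 16, -9); set L[3][0]=-2

U[3][3] = -9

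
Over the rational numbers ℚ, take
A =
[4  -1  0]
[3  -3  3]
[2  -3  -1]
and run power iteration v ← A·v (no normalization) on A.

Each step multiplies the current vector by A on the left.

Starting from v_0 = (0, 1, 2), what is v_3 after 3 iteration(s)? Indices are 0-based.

v_3 = (-1, 42, 73)

v_0 = (0, 1, 2).
v_1 = A·v_0 = (-1, 3, -5).
v_2 = A·v_1 = (-7, -27, -6).
v_3 = A·v_2 = (-1, 42, 73).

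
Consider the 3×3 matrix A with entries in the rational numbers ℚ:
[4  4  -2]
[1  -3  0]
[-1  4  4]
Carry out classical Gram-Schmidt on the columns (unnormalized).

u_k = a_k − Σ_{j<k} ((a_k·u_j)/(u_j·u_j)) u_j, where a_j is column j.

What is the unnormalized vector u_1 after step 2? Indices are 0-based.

Step 1: u_0 = a_0 = (4, 1, -1).
Step 2: u_1 = a_1 − (1/2)·u_0 = (2, -7/2, 9/2).

u_1 = (2, -7/2, 9/2)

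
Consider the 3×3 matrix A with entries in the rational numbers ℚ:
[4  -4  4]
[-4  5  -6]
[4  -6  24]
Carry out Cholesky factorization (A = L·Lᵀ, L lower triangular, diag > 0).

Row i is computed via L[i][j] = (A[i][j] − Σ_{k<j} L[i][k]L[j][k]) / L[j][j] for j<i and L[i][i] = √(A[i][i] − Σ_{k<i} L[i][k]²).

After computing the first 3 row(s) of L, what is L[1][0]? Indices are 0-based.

L[1][0] = -2

Step 1: L[0][0] = √(4) = 2.
  L[1][0] = (-4) / L[0][0] = -2.
Step 2: L[1][1] = √(1) = 1.
  L[2][0] = (4) / L[0][0] = 2.
  L[2][1] = (-2) / L[1][1] = -2.
Step 3: L[2][2] = √(16) = 4.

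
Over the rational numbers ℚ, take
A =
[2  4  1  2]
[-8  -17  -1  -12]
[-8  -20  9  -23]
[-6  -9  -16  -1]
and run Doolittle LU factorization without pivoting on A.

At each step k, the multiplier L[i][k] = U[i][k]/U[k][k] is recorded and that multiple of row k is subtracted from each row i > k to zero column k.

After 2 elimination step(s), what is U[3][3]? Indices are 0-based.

U[3][3] = -7

Step 1: pivot at (0,0) is 2.
  row1 ← row1 − (-4)·row0  ⇒  L[1][0]=-4, U row1=(0, -1, 3, -4)
  row2 ← row2 − (-4)·row0  ⇒  L[2][0]=-4, U row2=(0, -4, 13, -15)
  row3 ← row3 − (-3)·row0  ⇒  L[3][0]=-3, U row3=(0, 3, -13, 5)
Step 2: pivot at (1,1) is -1.
  row2 ← row2 − (4)·row1  ⇒  L[2][1]=4, U row2=(0, 0, 1, 1)
  row3 ← row3 − (-3)·row1  ⇒  L[3][1]=-3, U row3=(0, 0, -4, -7)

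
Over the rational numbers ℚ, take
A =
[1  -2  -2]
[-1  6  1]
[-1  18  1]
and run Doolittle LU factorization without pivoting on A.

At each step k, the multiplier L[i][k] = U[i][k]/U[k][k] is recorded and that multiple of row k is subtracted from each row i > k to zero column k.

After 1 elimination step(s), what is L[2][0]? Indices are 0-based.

k=0: U[0][0]=1
  eliminate (1,0): mult=-1, new row 1: (0, 4, -1); set L[1][0]=-1
  eliminate (2,0): mult=-1, new row 2: (0, 16, -1); set L[2][0]=-1

L[2][0] = -1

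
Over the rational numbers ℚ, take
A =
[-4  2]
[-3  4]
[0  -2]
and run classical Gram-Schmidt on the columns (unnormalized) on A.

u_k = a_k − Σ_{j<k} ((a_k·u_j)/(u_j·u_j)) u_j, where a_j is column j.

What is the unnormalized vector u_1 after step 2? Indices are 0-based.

u_1 = (-6/5, 8/5, -2)

Step 1: u_0 = a_0 = (-4, -3, 0).
Step 2: u_1 = a_1 − (-4/5)·u_0 = (-6/5, 8/5, -2).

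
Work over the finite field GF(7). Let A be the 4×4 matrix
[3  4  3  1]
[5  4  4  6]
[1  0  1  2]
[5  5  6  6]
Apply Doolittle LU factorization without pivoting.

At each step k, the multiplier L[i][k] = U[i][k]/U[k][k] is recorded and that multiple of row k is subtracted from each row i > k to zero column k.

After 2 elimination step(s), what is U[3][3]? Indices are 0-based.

U[3][3] = 6

k=0: U[0][0]=3
  eliminate (1,0): mult=4, new row 1: (0, 2, 6, 2); set L[1][0]=4
  eliminate (2,0): mult=5, new row 2: (0, 1, 0, 4); set L[2][0]=5
  eliminate (3,0): mult=4, new row 3: (0, 3, 1, 2); set L[3][0]=4
k=1: U[1][1]=2
  eliminate (2,1): mult=4, new row 2: (0, 0, 4, 3); set L[2][1]=4
  eliminate (3,1): mult=5, new row 3: (0, 0, 6, 6); set L[3][1]=5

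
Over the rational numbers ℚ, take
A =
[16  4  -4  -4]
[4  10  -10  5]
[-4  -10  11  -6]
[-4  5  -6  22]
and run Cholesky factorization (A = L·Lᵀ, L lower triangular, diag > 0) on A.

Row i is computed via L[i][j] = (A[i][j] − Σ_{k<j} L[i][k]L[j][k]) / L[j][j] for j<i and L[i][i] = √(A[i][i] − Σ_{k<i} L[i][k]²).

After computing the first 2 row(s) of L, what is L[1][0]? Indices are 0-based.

L[1][0] = 1

Step 1: L[0][0] = √(16) = 4.
  L[1][0] = (4) / L[0][0] = 1.
Step 2: L[1][1] = √(9) = 3.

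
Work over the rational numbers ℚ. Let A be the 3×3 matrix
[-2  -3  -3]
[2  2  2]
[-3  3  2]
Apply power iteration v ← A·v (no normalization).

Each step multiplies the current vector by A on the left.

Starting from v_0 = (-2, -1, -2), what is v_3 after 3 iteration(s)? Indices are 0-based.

v_0 = (-2, -1, -2).
v_1 = A·v_0 = (13, -10, -1).
v_2 = A·v_1 = (7, 4, -71).
v_3 = A·v_2 = (187, -120, -151).

v_3 = (187, -120, -151)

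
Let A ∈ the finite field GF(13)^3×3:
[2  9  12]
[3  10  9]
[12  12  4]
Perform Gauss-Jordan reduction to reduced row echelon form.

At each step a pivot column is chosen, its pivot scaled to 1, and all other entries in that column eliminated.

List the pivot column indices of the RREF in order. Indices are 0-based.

pivot columns: 0, 1, 2

[1] R0 /= 2  ⇒  (1, 11, 6)
     R1 -= 3·R0  ⇒  (0, 3, 4)
     R2 -= 12·R0  ⇒  (0, 10, 10)
[2] R1 /= 3  ⇒  (0, 1, 10)
     R0 -= 11·R1  ⇒  (1, 0, 0)
     R2 -= 10·R1  ⇒  (0, 0, 1)
[3] R2 /= 1  ⇒  (0, 0, 1)
     R1 -= 10·R2  ⇒  (0, 1, 0)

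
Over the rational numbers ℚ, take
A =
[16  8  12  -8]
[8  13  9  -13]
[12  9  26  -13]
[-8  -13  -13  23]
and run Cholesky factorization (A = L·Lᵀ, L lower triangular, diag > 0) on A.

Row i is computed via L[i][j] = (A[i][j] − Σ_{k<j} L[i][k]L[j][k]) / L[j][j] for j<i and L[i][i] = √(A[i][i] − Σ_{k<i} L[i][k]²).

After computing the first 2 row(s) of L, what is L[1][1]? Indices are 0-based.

L[1][1] = 3

Step 1: L[0][0] = √(16) = 4.
  L[1][0] = (8) / L[0][0] = 2.
Step 2: L[1][1] = √(9) = 3.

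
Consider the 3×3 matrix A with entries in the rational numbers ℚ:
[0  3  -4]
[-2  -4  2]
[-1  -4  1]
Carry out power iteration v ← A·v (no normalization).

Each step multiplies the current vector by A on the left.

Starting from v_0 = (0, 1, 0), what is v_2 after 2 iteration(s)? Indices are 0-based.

v_0 = (0, 1, 0).
v_1 = A·v_0 = (3, -4, -4).
v_2 = A·v_1 = (4, 2, 9).

v_2 = (4, 2, 9)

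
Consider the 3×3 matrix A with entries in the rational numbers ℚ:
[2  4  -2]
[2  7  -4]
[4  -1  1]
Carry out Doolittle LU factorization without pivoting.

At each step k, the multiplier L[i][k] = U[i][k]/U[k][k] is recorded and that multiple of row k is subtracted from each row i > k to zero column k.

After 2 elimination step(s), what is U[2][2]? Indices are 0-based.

U[2][2] = -1

Step 1: pivot at (0,0) is 2.
  row1 ← row1 − (1)·row0  ⇒  L[1][0]=1, U row1=(0, 3, -2)
  row2 ← row2 − (2)·row0  ⇒  L[2][0]=2, U row2=(0, -9, 5)
Step 2: pivot at (1,1) is 3.
  row2 ← row2 − (-3)·row1  ⇒  L[2][1]=-3, U row2=(0, 0, -1)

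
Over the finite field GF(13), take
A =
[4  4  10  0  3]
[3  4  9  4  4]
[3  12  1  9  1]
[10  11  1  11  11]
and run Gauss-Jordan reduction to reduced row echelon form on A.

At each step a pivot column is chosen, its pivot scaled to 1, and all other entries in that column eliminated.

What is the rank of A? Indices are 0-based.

rank = 4

step 1: normalize row 0 (÷4) = (1, 1, 9, 0, 4)
  row 1: subtract 3×row0 = (0, 1, 8, 4, 5)
  row 2: subtract 3×row0 = (0, 9, 0, 9, 2)
  row 3: subtract 10×row0 = (0, 1, 2, 11, 10)
step 2: normalize row 1 (÷1) = (0, 1, 8, 4, 5)
  row 0: subtract 1×row1 = (1, 0, 1, 9, 12)
  row 2: subtract 9×row1 = (0, 0, 6, 12, 9)
  row 3: subtract 1×row1 = (0, 0, 7, 7, 5)
step 3: normalize row 2 (÷6) = (0, 0, 1, 2, 8)
  row 0: subtract 1×row2 = (1, 0, 0, 7, 4)
  row 1: subtract 8×row2 = (0, 1, 0, 1, 6)
  row 3: subtract 7×row2 = (0, 0, 0, 6, 1)
step 4: normalize row 3 (÷6) = (0, 0, 0, 1, 11)
  row 0: subtract 7×row3 = (1, 0, 0, 0, 5)
  row 1: subtract 1×row3 = (0, 1, 0, 0, 8)
  row 2: subtract 2×row3 = (0, 0, 1, 0, 12)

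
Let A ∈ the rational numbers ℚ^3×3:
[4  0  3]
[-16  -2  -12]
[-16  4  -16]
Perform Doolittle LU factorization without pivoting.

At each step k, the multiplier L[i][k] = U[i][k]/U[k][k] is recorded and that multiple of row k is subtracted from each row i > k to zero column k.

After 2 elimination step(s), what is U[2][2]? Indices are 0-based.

Step 1: pivot at (0,0) is 4.
  row1 ← row1 − (-4)·row0  ⇒  L[1][0]=-4, U row1=(0, -2, 0)
  row2 ← row2 − (-4)·row0  ⇒  L[2][0]=-4, U row2=(0, 4, -4)
Step 2: pivot at (1,1) is -2.
  row2 ← row2 − (-2)·row1  ⇒  L[2][1]=-2, U row2=(0, 0, -4)

U[2][2] = -4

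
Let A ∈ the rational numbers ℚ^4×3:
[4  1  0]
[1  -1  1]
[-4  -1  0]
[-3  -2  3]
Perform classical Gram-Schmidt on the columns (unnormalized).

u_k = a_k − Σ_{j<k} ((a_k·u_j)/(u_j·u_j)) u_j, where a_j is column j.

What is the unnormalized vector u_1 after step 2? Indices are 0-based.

Step 1: u_0 = a_0 = (4, 1, -4, -3).
Step 2: u_1 = a_1 − (13/42)·u_0 = (-5/21, -55/42, 5/21, -15/14).

u_1 = (-5/21, -55/42, 5/21, -15/14)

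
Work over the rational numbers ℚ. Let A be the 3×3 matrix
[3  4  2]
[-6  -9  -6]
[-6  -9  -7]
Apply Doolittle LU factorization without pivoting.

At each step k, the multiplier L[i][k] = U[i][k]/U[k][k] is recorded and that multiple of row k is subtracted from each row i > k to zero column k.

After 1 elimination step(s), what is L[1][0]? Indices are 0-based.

Step 1: pivot at (0,0) is 3.
  row1 ← row1 − (-2)·row0  ⇒  L[1][0]=-2, U row1=(0, -1, -2)
  row2 ← row2 − (-2)·row0  ⇒  L[2][0]=-2, U row2=(0, -1, -3)

L[1][0] = -2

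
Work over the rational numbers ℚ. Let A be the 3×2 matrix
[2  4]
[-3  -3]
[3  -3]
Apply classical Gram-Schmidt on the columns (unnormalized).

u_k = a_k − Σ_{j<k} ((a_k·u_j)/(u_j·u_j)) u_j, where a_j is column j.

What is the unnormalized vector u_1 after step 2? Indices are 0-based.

u_1 = (36/11, -21/11, -45/11)

Step 1: u_0 = a_0 = (2, -3, 3).
Step 2: u_1 = a_1 − (4/11)·u_0 = (36/11, -21/11, -45/11).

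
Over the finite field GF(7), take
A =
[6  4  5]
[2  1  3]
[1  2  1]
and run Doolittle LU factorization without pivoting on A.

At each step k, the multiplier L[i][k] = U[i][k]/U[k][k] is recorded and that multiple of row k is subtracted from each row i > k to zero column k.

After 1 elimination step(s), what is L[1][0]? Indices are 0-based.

L[1][0] = 5

k=0: U[0][0]=6
  eliminate (1,0): mult=5, new row 1: (0, 2, 6); set L[1][0]=5
  eliminate (2,0): mult=6, new row 2: (0, 6, 6); set L[2][0]=6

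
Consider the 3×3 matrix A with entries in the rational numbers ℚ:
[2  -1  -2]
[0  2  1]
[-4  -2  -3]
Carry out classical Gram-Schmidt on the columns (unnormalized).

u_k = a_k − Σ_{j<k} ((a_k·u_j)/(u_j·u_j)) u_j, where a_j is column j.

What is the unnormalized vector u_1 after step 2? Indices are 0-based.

Step 1: u_0 = a_0 = (2, 0, -4).
Step 2: u_1 = a_1 − (3/10)·u_0 = (-8/5, 2, -4/5).

u_1 = (-8/5, 2, -4/5)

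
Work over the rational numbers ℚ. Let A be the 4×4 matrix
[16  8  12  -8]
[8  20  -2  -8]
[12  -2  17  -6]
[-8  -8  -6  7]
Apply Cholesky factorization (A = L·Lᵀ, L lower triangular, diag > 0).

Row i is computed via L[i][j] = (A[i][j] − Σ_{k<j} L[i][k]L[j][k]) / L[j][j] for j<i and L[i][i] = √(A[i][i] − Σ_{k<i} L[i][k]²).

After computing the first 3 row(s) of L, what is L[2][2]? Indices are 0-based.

Step 1: L[0][0] = √(16) = 4.
  L[1][0] = (8) / L[0][0] = 2.
Step 2: L[1][1] = √(16) = 4.
  L[2][0] = (12) / L[0][0] = 3.
  L[2][1] = (-8) / L[1][1] = -2.
Step 3: L[2][2] = √(4) = 2.

L[2][2] = 2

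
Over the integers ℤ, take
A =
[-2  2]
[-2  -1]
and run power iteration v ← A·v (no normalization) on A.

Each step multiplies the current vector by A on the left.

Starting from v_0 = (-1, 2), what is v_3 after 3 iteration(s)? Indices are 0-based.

v_0 = (-1, 2).
v_1 = A·v_0 = (6, 0).
v_2 = A·v_1 = (-12, -12).
v_3 = A·v_2 = (0, 36).

v_3 = (0, 36)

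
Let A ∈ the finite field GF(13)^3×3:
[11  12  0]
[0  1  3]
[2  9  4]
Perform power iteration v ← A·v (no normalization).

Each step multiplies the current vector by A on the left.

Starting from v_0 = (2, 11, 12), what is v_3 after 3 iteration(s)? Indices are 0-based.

v_3 = (2, 7, 4)

v_0 = (2, 11, 12).
v_1 = A·v_0 = (11, 8, 8).
v_2 = A·v_1 = (9, 6, 9).
v_3 = A·v_2 = (2, 7, 4).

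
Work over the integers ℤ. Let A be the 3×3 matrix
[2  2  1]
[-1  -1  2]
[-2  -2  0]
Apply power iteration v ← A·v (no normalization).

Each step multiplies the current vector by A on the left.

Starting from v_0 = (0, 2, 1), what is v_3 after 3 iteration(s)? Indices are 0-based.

v_3 = (-24, -13, 14)

v_0 = (0, 2, 1).
v_1 = A·v_0 = (5, 0, -4).
v_2 = A·v_1 = (6, -13, -10).
v_3 = A·v_2 = (-24, -13, 14).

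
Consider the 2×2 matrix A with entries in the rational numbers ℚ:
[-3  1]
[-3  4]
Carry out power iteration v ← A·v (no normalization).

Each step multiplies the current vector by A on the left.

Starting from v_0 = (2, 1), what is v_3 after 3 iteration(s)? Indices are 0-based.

v_0 = (2, 1).
v_1 = A·v_0 = (-5, -2).
v_2 = A·v_1 = (13, 7).
v_3 = A·v_2 = (-32, -11).

v_3 = (-32, -11)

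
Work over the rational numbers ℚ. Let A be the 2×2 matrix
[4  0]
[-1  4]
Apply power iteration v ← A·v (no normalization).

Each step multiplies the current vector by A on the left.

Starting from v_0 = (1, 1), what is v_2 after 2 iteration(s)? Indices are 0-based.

v_2 = (16, 8)

v_0 = (1, 1).
v_1 = A·v_0 = (4, 3).
v_2 = A·v_1 = (16, 8).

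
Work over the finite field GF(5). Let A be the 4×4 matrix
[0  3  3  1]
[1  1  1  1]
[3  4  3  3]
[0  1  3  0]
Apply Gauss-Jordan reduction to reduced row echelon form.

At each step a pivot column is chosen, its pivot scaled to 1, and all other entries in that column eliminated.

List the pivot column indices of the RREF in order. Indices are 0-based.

pivot columns: 0, 1, 2, 3

[1] R0 <-> R1
[1] R0 /= 1  ⇒  (1, 1, 1, 1)
     R2 -= 3·R0  ⇒  (0, 1, 0, 0)
[2] R1 /= 3  ⇒  (0, 1, 1, 2)
     R0 -= 1·R1  ⇒  (1, 0, 0, 4)
     R2 -= 1·R1  ⇒  (0, 0, 4, 3)
     R3 -= 1·R1  ⇒  (0, 0, 2, 3)
[3] R2 /= 4  ⇒  (0, 0, 1, 2)
     R1 -= 1·R2  ⇒  (0, 1, 0, 0)
     R3 -= 2·R2  ⇒  (0, 0, 0, 4)
[4] R3 /= 4  ⇒  (0, 0, 0, 1)
     R0 -= 4·R3  ⇒  (1, 0, 0, 0)
     R2 -= 2·R3  ⇒  (0, 0, 1, 0)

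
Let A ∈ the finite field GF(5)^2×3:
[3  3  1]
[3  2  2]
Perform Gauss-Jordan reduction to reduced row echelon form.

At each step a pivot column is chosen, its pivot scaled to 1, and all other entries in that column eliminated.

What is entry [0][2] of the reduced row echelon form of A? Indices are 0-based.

M[0][2] = 3

pivot(0,0)=3: scale R0 → (1, 1, 2)
  clear (1,0): R1 −= (3)R0 → (0, 4, 1)
pivot(1,1)=4: scale R1 → (0, 1, 4)
  clear (0,1): R0 −= (1)R1 → (1, 0, 3)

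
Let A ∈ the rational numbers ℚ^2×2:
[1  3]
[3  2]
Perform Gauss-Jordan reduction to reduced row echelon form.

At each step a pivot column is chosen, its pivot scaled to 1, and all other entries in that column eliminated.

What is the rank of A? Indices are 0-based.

rank = 2

[1] R0 /= 1  ⇒  (1, 3)
     R1 -= 3·R0  ⇒  (0, -7)
[2] R1 /= -7  ⇒  (0, 1)
     R0 -= 3·R1  ⇒  (1, 0)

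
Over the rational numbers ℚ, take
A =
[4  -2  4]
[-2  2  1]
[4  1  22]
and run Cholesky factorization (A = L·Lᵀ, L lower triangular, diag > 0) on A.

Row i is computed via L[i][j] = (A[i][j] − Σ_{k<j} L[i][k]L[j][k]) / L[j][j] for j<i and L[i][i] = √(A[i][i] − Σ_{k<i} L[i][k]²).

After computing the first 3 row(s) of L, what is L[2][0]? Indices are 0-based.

Step 1: L[0][0] = √(4) = 2.
  L[1][0] = (-2) / L[0][0] = -1.
Step 2: L[1][1] = √(1) = 1.
  L[2][0] = (4) / L[0][0] = 2.
  L[2][1] = (3) / L[1][1] = 3.
Step 3: L[2][2] = √(9) = 3.

L[2][0] = 2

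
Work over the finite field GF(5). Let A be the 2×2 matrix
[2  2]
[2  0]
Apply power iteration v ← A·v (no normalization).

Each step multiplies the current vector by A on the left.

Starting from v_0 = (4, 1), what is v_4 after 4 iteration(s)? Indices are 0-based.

v_0 = (4, 1).
v_1 = A·v_0 = (0, 3).
v_2 = A·v_1 = (1, 0).
v_3 = A·v_2 = (2, 2).
v_4 = A·v_3 = (3, 4).

v_4 = (3, 4)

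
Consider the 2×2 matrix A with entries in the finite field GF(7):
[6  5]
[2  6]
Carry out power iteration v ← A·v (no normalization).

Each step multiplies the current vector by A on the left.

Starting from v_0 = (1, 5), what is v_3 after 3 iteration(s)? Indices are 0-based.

v_0 = (1, 5).
v_1 = A·v_0 = (3, 4).
v_2 = A·v_1 = (3, 2).
v_3 = A·v_2 = (0, 4).

v_3 = (0, 4)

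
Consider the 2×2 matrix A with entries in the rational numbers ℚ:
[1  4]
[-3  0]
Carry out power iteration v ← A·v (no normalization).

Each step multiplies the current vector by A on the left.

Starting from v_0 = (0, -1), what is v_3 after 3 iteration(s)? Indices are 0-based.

v_0 = (0, -1).
v_1 = A·v_0 = (-4, 0).
v_2 = A·v_1 = (-4, 12).
v_3 = A·v_2 = (44, 12).

v_3 = (44, 12)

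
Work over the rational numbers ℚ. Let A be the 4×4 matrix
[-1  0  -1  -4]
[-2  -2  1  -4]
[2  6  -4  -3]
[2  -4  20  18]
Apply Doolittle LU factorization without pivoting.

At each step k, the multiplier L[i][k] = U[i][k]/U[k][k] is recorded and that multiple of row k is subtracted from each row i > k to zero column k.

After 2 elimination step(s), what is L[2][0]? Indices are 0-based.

L[2][0] = -2

[col 0] pivot -1
  R1 -= 2*R0 → (0, -2, 3, 4)  (L[1][0] := 2)
  R2 -= -2*R0 → (0, 6, -6, -11)  (L[2][0] := -2)
  R3 -= -2*R0 → (0, -4, 18, 10)  (L[3][0] := -2)
[col 1] pivot -2
  R2 -= -3*R1 → (0, 0, 3, 1)  (L[2][1] := -3)
  R3 -= 2*R1 → (0, 0, 12, 2)  (L[3][1] := 2)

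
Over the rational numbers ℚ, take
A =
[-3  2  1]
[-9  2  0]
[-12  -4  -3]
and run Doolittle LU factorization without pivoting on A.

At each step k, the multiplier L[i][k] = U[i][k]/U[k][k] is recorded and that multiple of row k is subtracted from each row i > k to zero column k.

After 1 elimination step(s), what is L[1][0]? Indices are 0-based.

L[1][0] = 3

[col 0] pivot -3
  R1 -= 3*R0 → (0, -4, -3)  (L[1][0] := 3)
  R2 -= 4*R0 → (0, -12, -7)  (L[2][0] := 4)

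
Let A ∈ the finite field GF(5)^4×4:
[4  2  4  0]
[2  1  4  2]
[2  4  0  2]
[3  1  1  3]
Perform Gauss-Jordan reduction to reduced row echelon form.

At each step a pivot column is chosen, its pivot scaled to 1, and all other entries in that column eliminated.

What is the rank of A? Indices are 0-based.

rank = 4

step 1: normalize row 0 (÷4) = (1, 3, 1, 0)
  row 1: subtract 2×row0 = (0, 0, 2, 2)
  row 2: subtract 2×row0 = (0, 3, 3, 2)
  row 3: subtract 3×row0 = (0, 2, 3, 3)
step 2: exchange rows 1,2
step 2: normalize row 1 (÷3) = (0, 1, 1, 4)
  row 0: subtract 3×row1 = (1, 0, 3, 3)
  row 3: subtract 2×row1 = (0, 0, 1, 0)
step 3: normalize row 2 (÷2) = (0, 0, 1, 1)
  row 0: subtract 3×row2 = (1, 0, 0, 0)
  row 1: subtract 1×row2 = (0, 1, 0, 3)
  row 3: subtract 1×row2 = (0, 0, 0, 4)
step 4: normalize row 3 (÷4) = (0, 0, 0, 1)
  row 1: subtract 3×row3 = (0, 1, 0, 0)
  row 2: subtract 1×row3 = (0, 0, 1, 0)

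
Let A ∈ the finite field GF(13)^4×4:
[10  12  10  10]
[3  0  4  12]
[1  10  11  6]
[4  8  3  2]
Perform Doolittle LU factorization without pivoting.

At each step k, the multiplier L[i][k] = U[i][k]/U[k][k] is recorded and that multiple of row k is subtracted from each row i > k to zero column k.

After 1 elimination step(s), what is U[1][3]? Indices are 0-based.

U[1][3] = 9

Step 1: pivot at (0,0) is 10.
  row1 ← row1 − (12)·row0  ⇒  L[1][0]=12, U row1=(0, 12, 1, 9)
  row2 ← row2 − (4)·row0  ⇒  L[2][0]=4, U row2=(0, 1, 10, 5)
  row3 ← row3 − (3)·row0  ⇒  L[3][0]=3, U row3=(0, 11, 12, 11)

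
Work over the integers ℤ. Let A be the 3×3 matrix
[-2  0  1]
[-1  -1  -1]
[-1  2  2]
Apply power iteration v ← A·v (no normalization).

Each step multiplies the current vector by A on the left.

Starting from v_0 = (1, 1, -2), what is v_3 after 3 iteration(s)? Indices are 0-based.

v_3 = (-12, -10, 5)

v_0 = (1, 1, -2).
v_1 = A·v_0 = (-4, 0, -3).
v_2 = A·v_1 = (5, 7, -2).
v_3 = A·v_2 = (-12, -10, 5).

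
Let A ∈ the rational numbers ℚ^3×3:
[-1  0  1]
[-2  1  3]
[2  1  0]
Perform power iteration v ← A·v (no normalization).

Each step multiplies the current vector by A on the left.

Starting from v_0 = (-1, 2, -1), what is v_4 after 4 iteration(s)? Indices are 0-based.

v_0 = (-1, 2, -1).
v_1 = A·v_0 = (0, 1, 0).
v_2 = A·v_1 = (0, 1, 1).
v_3 = A·v_2 = (1, 4, 1).
v_4 = A·v_3 = (0, 5, 6).

v_4 = (0, 5, 6)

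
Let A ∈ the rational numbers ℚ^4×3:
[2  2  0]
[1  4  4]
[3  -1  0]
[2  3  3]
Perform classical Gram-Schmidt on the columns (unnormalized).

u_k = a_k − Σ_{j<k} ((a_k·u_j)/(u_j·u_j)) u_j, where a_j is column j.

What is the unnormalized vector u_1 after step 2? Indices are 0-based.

u_1 = (7/9, 61/18, -17/6, 16/9)

Step 1: u_0 = a_0 = (2, 1, 3, 2).
Step 2: u_1 = a_1 − (11/18)·u_0 = (7/9, 61/18, -17/6, 16/9).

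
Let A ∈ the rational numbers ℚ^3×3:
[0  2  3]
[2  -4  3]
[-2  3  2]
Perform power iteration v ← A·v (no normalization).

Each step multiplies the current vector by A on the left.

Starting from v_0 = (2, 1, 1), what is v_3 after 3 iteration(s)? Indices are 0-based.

v_0 = (2, 1, 1).
v_1 = A·v_0 = (5, 3, 1).
v_2 = A·v_1 = (9, 1, 1).
v_3 = A·v_2 = (5, 17, -13).

v_3 = (5, 17, -13)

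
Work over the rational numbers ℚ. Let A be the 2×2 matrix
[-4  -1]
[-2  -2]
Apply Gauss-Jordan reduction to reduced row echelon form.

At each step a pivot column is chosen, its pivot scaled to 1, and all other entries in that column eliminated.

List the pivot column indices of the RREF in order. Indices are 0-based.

pivot columns: 0, 1

pivot(0,0)=-4: scale R0 → (1, 1/4)
  clear (1,0): R1 −= (-2)R0 → (0, -3/2)
pivot(1,1)=-3/2: scale R1 → (0, 1)
  clear (0,1): R0 −= (1/4)R1 → (1, 0)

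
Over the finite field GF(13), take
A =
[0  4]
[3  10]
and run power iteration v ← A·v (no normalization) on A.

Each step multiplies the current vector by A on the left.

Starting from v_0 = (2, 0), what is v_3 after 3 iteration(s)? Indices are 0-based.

v_0 = (2, 0).
v_1 = A·v_0 = (0, 6).
v_2 = A·v_1 = (11, 8).
v_3 = A·v_2 = (6, 9).

v_3 = (6, 9)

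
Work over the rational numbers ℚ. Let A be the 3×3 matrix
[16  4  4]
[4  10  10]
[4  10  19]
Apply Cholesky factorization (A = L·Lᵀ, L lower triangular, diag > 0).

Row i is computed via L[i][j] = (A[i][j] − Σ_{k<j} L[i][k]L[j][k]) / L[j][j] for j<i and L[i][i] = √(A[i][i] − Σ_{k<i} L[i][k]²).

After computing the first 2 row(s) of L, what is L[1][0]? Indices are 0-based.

L[1][0] = 1

Step 1: L[0][0] = √(16) = 4.
  L[1][0] = (4) / L[0][0] = 1.
Step 2: L[1][1] = √(9) = 3.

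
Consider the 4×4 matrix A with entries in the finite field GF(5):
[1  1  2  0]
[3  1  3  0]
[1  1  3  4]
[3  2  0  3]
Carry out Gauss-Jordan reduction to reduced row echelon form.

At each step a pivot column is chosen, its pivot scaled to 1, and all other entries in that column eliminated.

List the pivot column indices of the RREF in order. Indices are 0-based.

pivot(0,0)=1: scale R0 → (1, 1, 2, 0)
  clear (1,0): R1 −= (3)R0 → (0, 3, 2, 0)
  clear (2,0): R2 −= (1)R0 → (0, 0, 1, 4)
  clear (3,0): R3 −= (3)R0 → (0, 4, 4, 3)
pivot(1,1)=3: scale R1 → (0, 1, 4, 0)
  clear (0,1): R0 −= (1)R1 → (1, 0, 3, 0)
  clear (3,1): R3 −= (4)R1 → (0, 0, 3, 3)
pivot(2,2)=1: scale R2 → (0, 0, 1, 4)
  clear (0,2): R0 −= (3)R2 → (1, 0, 0, 3)
  clear (1,2): R1 −= (4)R2 → (0, 1, 0, 4)
  clear (3,2): R3 −= (3)R2 → (0, 0, 0, 1)
pivot(3,3)=1: scale R3 → (0, 0, 0, 1)
  clear (0,3): R0 −= (3)R3 → (1, 0, 0, 0)
  clear (1,3): R1 −= (4)R3 → (0, 1, 0, 0)
  clear (2,3): R2 −= (4)R3 → (0, 0, 1, 0)

pivot columns: 0, 1, 2, 3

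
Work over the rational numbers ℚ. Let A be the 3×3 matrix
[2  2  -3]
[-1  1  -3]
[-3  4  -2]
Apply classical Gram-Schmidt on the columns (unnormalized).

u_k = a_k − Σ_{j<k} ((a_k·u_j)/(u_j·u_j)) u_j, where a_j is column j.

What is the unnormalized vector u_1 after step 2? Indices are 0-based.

Step 1: u_0 = a_0 = (2, -1, -3).
Step 2: u_1 = a_1 − (-9/14)·u_0 = (23/7, 5/14, 29/14).

u_1 = (23/7, 5/14, 29/14)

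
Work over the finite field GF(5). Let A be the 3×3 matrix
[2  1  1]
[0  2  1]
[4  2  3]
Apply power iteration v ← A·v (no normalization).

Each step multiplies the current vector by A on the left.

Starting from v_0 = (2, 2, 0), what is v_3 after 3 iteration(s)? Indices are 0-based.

v_0 = (2, 2, 0).
v_1 = A·v_0 = (1, 4, 2).
v_2 = A·v_1 = (3, 0, 3).
v_3 = A·v_2 = (4, 3, 1).

v_3 = (4, 3, 1)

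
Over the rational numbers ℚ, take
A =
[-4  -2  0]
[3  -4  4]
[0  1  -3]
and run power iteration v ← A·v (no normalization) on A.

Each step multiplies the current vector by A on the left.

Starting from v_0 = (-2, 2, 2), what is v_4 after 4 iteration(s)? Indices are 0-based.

v_4 = (232, 208, -74)

v_0 = (-2, 2, 2).
v_1 = A·v_0 = (4, -6, -4).
v_2 = A·v_1 = (-4, 20, 6).
v_3 = A·v_2 = (-24, -68, 2).
v_4 = A·v_3 = (232, 208, -74).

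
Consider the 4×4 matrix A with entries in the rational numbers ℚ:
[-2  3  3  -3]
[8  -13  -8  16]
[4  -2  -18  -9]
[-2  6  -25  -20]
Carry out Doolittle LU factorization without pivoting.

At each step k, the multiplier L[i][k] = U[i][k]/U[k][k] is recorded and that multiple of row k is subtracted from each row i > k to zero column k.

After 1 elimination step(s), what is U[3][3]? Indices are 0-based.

U[3][3] = -17

Step 1: pivot at (0,0) is -2.
  row1 ← row1 − (-4)·row0  ⇒  L[1][0]=-4, U row1=(0, -1, 4, 4)
  row2 ← row2 − (-2)·row0  ⇒  L[2][0]=-2, U row2=(0, 4, -12, -15)
  row3 ← row3 − (1)·row0  ⇒  L[3][0]=1, U row3=(0, 3, -28, -17)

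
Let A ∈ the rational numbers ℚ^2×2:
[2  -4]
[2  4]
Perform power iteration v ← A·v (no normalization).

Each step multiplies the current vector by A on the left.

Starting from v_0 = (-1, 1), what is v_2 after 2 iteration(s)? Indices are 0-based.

v_0 = (-1, 1).
v_1 = A·v_0 = (-6, 2).
v_2 = A·v_1 = (-20, -4).

v_2 = (-20, -4)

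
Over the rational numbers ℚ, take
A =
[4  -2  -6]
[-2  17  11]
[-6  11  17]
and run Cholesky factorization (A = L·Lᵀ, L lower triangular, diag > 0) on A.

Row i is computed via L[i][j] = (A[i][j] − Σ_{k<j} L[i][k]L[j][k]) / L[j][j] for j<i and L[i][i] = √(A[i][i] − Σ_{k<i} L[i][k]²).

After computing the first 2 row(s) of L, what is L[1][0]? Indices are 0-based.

Step 1: L[0][0] = √(4) = 2.
  L[1][0] = (-2) / L[0][0] = -1.
Step 2: L[1][1] = √(16) = 4.

L[1][0] = -1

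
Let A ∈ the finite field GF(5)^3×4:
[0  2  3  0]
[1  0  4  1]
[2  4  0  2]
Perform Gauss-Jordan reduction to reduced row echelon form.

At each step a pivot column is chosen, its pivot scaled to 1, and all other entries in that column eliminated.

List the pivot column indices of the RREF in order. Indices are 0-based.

pivot columns: 0, 1, 2

step 1: exchange rows 0,1
step 1: normalize row 0 (÷1) = (1, 0, 4, 1)
  row 2: subtract 2×row0 = (0, 4, 2, 0)
step 2: normalize row 1 (÷2) = (0, 1, 4, 0)
  row 2: subtract 4×row1 = (0, 0, 1, 0)
step 3: normalize row 2 (÷1) = (0, 0, 1, 0)
  row 0: subtract 4×row2 = (1, 0, 0, 1)
  row 1: subtract 4×row2 = (0, 1, 0, 0)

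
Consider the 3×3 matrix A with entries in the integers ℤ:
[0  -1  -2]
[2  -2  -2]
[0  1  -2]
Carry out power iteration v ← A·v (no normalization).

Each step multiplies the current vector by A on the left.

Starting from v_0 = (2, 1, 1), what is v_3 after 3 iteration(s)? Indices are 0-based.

v_0 = (2, 1, 1).
v_1 = A·v_0 = (-3, 0, -1).
v_2 = A·v_1 = (2, -4, 2).
v_3 = A·v_2 = (0, 8, -8).

v_3 = (0, 8, -8)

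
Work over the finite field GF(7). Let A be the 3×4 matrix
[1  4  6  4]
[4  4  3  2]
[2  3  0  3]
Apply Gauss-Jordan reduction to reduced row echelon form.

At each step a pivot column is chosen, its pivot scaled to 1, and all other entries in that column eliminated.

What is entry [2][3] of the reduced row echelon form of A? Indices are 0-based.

pivot(0,0)=1: scale R0 → (1, 4, 6, 4)
  clear (1,0): R1 −= (4)R0 → (0, 2, 0, 0)
  clear (2,0): R2 −= (2)R0 → (0, 2, 2, 2)
pivot(1,1)=2: scale R1 → (0, 1, 0, 0)
  clear (0,1): R0 −= (4)R1 → (1, 0, 6, 4)
  clear (2,1): R2 −= (2)R1 → (0, 0, 2, 2)
pivot(2,2)=2: scale R2 → (0, 0, 1, 1)
  clear (0,2): R0 −= (6)R2 → (1, 0, 0, 5)

M[2][3] = 1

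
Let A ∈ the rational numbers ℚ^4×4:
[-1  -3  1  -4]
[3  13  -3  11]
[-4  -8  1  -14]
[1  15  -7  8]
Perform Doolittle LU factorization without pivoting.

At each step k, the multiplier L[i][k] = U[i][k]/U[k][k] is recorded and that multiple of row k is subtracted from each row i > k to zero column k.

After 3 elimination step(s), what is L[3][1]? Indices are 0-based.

[col 0] pivot -1
  R1 -= -3*R0 → (0, 4, 0, -1)  (L[1][0] := -3)
  R2 -= 4*R0 → (0, 4, -3, 2)  (L[2][0] := 4)
  R3 -= -1*R0 → (0, 12, -6, 4)  (L[3][0] := -1)
[col 1] pivot 4
  R2 -= 1*R1 → (0, 0, -3, 3)  (L[2][1] := 1)
  R3 -= 3*R1 → (0, 0, -6, 7)  (L[3][1] := 3)
[col 2] pivot -3
  R3 -= 2*R2 → (0, 0, 0, 1)  (L[3][2] := 2)

L[3][1] = 3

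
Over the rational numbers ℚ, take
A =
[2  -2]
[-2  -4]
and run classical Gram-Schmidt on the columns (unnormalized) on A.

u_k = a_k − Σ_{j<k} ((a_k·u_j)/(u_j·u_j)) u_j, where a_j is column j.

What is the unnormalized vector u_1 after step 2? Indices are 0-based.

u_1 = (-3, -3)

Step 1: u_0 = a_0 = (2, -2).
Step 2: u_1 = a_1 − (1/2)·u_0 = (-3, -3).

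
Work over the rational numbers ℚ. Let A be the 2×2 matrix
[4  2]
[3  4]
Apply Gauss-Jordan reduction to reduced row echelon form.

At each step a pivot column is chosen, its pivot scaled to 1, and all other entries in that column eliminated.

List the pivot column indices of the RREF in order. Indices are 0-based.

[1] R0 /= 4  ⇒  (1, 1/2)
     R1 -= 3·R0  ⇒  (0, 5/2)
[2] R1 /= 5/2  ⇒  (0, 1)
     R0 -= 1/2·R1  ⇒  (1, 0)

pivot columns: 0, 1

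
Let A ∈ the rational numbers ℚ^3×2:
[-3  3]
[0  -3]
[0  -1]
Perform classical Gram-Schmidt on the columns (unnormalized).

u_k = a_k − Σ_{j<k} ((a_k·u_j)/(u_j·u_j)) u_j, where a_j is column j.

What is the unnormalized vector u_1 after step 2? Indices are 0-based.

u_1 = (0, -3, -1)

Step 1: u_0 = a_0 = (-3, 0, 0).
Step 2: u_1 = a_1 − (-1)·u_0 = (0, -3, -1).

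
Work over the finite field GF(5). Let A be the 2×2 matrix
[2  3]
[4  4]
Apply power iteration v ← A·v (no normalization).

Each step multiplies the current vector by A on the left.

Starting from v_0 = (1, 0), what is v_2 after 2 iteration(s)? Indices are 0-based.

v_2 = (1, 4)

v_0 = (1, 0).
v_1 = A·v_0 = (2, 4).
v_2 = A·v_1 = (1, 4).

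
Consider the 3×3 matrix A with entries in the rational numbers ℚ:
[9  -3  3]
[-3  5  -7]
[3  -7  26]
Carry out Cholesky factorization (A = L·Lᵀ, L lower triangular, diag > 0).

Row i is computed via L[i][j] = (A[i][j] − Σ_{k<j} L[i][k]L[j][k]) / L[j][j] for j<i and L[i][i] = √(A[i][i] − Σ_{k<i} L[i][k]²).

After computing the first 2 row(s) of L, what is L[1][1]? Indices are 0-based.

Step 1: L[0][0] = √(9) = 3.
  L[1][0] = (-3) / L[0][0] = -1.
Step 2: L[1][1] = √(4) = 2.

L[1][1] = 2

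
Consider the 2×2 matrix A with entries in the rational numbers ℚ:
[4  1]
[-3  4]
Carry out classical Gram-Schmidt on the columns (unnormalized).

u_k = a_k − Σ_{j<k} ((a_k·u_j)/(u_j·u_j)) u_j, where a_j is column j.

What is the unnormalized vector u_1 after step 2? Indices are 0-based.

u_1 = (57/25, 76/25)

Step 1: u_0 = a_0 = (4, -3).
Step 2: u_1 = a_1 − (-8/25)·u_0 = (57/25, 76/25).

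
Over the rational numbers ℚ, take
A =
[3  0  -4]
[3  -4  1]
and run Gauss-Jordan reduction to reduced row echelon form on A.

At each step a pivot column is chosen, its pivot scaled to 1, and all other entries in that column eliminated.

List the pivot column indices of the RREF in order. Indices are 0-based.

pivot columns: 0, 1

pivot(0,0)=3: scale R0 → (1, 0, -4/3)
  clear (1,0): R1 −= (3)R0 → (0, -4, 5)
pivot(1,1)=-4: scale R1 → (0, 1, -5/4)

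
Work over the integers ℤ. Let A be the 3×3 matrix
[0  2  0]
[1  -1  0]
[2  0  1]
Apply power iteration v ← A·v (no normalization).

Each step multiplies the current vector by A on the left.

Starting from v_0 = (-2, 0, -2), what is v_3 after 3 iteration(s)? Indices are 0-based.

v_0 = (-2, 0, -2).
v_1 = A·v_0 = (0, -2, -6).
v_2 = A·v_1 = (-4, 2, -6).
v_3 = A·v_2 = (4, -6, -14).

v_3 = (4, -6, -14)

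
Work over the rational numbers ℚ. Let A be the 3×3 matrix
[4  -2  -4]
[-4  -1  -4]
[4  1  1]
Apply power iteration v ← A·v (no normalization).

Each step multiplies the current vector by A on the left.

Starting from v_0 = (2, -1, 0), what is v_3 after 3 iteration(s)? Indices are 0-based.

v_3 = (66, -203, 83)

v_0 = (2, -1, 0).
v_1 = A·v_0 = (10, -7, 7).
v_2 = A·v_1 = (26, -61, 40).
v_3 = A·v_2 = (66, -203, 83).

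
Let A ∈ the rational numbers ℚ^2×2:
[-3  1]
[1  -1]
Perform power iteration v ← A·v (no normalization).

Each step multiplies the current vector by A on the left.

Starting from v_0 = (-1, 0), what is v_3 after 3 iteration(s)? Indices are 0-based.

v_0 = (-1, 0).
v_1 = A·v_0 = (3, -1).
v_2 = A·v_1 = (-10, 4).
v_3 = A·v_2 = (34, -14).

v_3 = (34, -14)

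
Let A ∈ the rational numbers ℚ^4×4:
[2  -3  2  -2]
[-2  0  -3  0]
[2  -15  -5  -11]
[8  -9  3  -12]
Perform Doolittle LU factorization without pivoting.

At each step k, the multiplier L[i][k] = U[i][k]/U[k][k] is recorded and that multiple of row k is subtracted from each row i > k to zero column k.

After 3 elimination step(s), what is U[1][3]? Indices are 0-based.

[col 0] pivot 2
  R1 -= -1*R0 → (0, -3, -1, -2)  (L[1][0] := -1)
  R2 -= 1*R0 → (0, -12, -7, -9)  (L[2][0] := 1)
  R3 -= 4*R0 → (0, 3, -5, -4)  (L[3][0] := 4)
[col 1] pivot -3
  R2 -= 4*R1 → (0, 0, -3, -1)  (L[2][1] := 4)
  R3 -= -1*R1 → (0, 0, -6, -6)  (L[3][1] := -1)
[col 2] pivot -3
  R3 -= 2*R2 → (0, 0, 0, -4)  (L[3][2] := 2)

U[1][3] = -2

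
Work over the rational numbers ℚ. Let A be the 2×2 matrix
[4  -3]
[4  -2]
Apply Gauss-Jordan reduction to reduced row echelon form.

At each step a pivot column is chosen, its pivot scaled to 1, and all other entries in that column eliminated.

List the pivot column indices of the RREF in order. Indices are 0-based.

pivot(0,0)=4: scale R0 → (1, -3/4)
  clear (1,0): R1 −= (4)R0 → (0, 1)
pivot(1,1)=1: scale R1 → (0, 1)
  clear (0,1): R0 −= (-3/4)R1 → (1, 0)

pivot columns: 0, 1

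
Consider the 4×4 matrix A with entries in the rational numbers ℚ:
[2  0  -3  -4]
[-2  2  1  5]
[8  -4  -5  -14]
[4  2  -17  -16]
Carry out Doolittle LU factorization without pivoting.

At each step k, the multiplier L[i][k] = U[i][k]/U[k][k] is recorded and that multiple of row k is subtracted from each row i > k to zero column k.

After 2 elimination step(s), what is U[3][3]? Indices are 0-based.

[col 0] pivot 2
  R1 -= -1*R0 → (0, 2, -2, 1)  (L[1][0] := -1)
  R2 -= 4*R0 → (0, -4, 7, 2)  (L[2][0] := 4)
  R3 -= 2*R0 → (0, 2, -11, -8)  (L[3][0] := 2)
[col 1] pivot 2
  R2 -= -2*R1 → (0, 0, 3, 4)  (L[2][1] := -2)
  R3 -= 1*R1 → (0, 0, -9, -9)  (L[3][1] := 1)

U[3][3] = -9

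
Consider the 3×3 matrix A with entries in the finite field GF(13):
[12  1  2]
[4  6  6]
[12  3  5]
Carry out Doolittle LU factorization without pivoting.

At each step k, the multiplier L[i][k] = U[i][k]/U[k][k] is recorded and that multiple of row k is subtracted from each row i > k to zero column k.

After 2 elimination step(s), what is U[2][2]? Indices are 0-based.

[col 0] pivot 12
  R1 -= 9*R0 → (0, 10, 1)  (L[1][0] := 9)
  R2 -= 1*R0 → (0, 2, 3)  (L[2][0] := 1)
[col 1] pivot 10
  R2 -= 8*R1 → (0, 0, 8)  (L[2][1] := 8)

U[2][2] = 8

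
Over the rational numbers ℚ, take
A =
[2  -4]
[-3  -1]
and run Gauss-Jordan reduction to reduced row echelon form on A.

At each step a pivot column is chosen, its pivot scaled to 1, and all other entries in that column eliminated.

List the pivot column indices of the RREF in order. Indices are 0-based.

pivot columns: 0, 1

[1] R0 /= 2  ⇒  (1, -2)
     R1 -= -3·R0  ⇒  (0, -7)
[2] R1 /= -7  ⇒  (0, 1)
     R0 -= -2·R1  ⇒  (1, 0)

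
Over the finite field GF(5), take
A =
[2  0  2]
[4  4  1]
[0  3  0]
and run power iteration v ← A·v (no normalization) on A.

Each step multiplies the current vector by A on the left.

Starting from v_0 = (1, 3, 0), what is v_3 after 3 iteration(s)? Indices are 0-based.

v_0 = (1, 3, 0).
v_1 = A·v_0 = (2, 1, 4).
v_2 = A·v_1 = (2, 1, 3).
v_3 = A·v_2 = (0, 0, 3).

v_3 = (0, 0, 3)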